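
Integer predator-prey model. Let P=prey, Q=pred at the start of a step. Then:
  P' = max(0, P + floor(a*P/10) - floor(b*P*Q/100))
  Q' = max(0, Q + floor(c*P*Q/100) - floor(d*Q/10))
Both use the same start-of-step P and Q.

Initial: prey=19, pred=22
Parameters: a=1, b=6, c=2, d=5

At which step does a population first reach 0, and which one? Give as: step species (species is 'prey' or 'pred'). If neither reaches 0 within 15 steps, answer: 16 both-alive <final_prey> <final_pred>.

Answer: 1 prey

Derivation:
Step 1: prey: 19+1-25=0; pred: 22+8-11=19
First extinction: prey at step 1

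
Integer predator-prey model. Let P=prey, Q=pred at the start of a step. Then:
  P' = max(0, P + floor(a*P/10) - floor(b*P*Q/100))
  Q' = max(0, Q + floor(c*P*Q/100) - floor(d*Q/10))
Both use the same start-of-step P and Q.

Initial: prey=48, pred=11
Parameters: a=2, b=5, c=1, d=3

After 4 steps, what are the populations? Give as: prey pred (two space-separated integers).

Step 1: prey: 48+9-26=31; pred: 11+5-3=13
Step 2: prey: 31+6-20=17; pred: 13+4-3=14
Step 3: prey: 17+3-11=9; pred: 14+2-4=12
Step 4: prey: 9+1-5=5; pred: 12+1-3=10

Answer: 5 10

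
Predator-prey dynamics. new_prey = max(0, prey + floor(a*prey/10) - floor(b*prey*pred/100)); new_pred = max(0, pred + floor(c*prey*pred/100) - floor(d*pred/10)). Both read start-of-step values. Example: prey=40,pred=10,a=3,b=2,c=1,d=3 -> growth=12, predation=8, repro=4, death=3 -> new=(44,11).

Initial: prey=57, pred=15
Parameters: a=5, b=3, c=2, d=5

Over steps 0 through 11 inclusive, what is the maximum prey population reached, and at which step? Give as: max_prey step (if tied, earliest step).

Answer: 60 1

Derivation:
Step 1: prey: 57+28-25=60; pred: 15+17-7=25
Step 2: prey: 60+30-45=45; pred: 25+30-12=43
Step 3: prey: 45+22-58=9; pred: 43+38-21=60
Step 4: prey: 9+4-16=0; pred: 60+10-30=40
Step 5: prey: 0+0-0=0; pred: 40+0-20=20
Step 6: prey: 0+0-0=0; pred: 20+0-10=10
Step 7: prey: 0+0-0=0; pred: 10+0-5=5
Step 8: prey: 0+0-0=0; pred: 5+0-2=3
Step 9: prey: 0+0-0=0; pred: 3+0-1=2
Step 10: prey: 0+0-0=0; pred: 2+0-1=1
Step 11: prey: 0+0-0=0; pred: 1+0-0=1
Max prey = 60 at step 1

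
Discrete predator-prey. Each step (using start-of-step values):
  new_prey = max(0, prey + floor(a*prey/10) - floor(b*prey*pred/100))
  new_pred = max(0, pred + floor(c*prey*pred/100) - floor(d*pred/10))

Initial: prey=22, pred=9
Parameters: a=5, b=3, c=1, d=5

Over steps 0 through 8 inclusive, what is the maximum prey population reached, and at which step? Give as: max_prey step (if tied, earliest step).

Answer: 218 8

Derivation:
Step 1: prey: 22+11-5=28; pred: 9+1-4=6
Step 2: prey: 28+14-5=37; pred: 6+1-3=4
Step 3: prey: 37+18-4=51; pred: 4+1-2=3
Step 4: prey: 51+25-4=72; pred: 3+1-1=3
Step 5: prey: 72+36-6=102; pred: 3+2-1=4
Step 6: prey: 102+51-12=141; pred: 4+4-2=6
Step 7: prey: 141+70-25=186; pred: 6+8-3=11
Step 8: prey: 186+93-61=218; pred: 11+20-5=26
Max prey = 218 at step 8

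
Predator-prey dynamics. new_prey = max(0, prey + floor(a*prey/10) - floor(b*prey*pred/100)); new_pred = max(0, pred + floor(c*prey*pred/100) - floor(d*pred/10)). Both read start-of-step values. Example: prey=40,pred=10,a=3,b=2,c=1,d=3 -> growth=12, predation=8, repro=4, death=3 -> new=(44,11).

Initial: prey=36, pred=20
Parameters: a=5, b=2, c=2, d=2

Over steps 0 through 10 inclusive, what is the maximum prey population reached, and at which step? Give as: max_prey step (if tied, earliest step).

Answer: 40 1

Derivation:
Step 1: prey: 36+18-14=40; pred: 20+14-4=30
Step 2: prey: 40+20-24=36; pred: 30+24-6=48
Step 3: prey: 36+18-34=20; pred: 48+34-9=73
Step 4: prey: 20+10-29=1; pred: 73+29-14=88
Step 5: prey: 1+0-1=0; pred: 88+1-17=72
Step 6: prey: 0+0-0=0; pred: 72+0-14=58
Step 7: prey: 0+0-0=0; pred: 58+0-11=47
Step 8: prey: 0+0-0=0; pred: 47+0-9=38
Step 9: prey: 0+0-0=0; pred: 38+0-7=31
Step 10: prey: 0+0-0=0; pred: 31+0-6=25
Max prey = 40 at step 1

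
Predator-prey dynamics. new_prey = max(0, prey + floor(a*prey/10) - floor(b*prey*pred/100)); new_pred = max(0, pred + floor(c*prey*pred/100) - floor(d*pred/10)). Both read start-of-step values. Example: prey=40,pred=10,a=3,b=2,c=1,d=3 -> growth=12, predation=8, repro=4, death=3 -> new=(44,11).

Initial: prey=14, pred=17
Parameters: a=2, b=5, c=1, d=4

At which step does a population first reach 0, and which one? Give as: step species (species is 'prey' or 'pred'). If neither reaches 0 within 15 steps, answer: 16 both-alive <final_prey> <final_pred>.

Step 1: prey: 14+2-11=5; pred: 17+2-6=13
Step 2: prey: 5+1-3=3; pred: 13+0-5=8
Step 3: prey: 3+0-1=2; pred: 8+0-3=5
Step 4: prey: 2+0-0=2; pred: 5+0-2=3
Step 5: prey: 2+0-0=2; pred: 3+0-1=2
Step 6: prey: 2+0-0=2; pred: 2+0-0=2
Steps 7-15: state stable at prey=2, pred=2 (no change)
No extinction within 15 steps

Answer: 16 both-alive 2 2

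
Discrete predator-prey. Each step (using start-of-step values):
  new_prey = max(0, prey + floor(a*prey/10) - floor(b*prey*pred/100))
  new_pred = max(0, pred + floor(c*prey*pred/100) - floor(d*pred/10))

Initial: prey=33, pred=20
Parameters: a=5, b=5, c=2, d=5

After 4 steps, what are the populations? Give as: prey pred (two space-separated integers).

Answer: 4 6

Derivation:
Step 1: prey: 33+16-33=16; pred: 20+13-10=23
Step 2: prey: 16+8-18=6; pred: 23+7-11=19
Step 3: prey: 6+3-5=4; pred: 19+2-9=12
Step 4: prey: 4+2-2=4; pred: 12+0-6=6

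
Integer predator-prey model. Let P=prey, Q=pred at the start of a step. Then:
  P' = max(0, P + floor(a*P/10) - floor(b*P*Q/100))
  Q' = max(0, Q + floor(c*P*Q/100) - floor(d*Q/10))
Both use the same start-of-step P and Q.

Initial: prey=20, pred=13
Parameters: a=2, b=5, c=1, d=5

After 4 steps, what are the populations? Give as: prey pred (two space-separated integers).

Step 1: prey: 20+4-13=11; pred: 13+2-6=9
Step 2: prey: 11+2-4=9; pred: 9+0-4=5
Step 3: prey: 9+1-2=8; pred: 5+0-2=3
Step 4: prey: 8+1-1=8; pred: 3+0-1=2

Answer: 8 2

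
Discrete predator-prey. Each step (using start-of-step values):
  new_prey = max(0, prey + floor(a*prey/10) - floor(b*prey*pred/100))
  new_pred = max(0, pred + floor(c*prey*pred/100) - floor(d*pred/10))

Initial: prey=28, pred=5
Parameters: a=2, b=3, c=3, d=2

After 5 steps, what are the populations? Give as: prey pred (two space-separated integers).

Step 1: prey: 28+5-4=29; pred: 5+4-1=8
Step 2: prey: 29+5-6=28; pred: 8+6-1=13
Step 3: prey: 28+5-10=23; pred: 13+10-2=21
Step 4: prey: 23+4-14=13; pred: 21+14-4=31
Step 5: prey: 13+2-12=3; pred: 31+12-6=37

Answer: 3 37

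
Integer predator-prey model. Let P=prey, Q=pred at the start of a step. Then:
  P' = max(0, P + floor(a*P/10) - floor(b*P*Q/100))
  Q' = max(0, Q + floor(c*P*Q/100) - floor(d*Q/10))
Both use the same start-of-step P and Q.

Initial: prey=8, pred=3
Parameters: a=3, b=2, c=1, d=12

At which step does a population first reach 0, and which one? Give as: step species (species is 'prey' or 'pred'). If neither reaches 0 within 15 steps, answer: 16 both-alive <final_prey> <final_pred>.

Answer: 1 pred

Derivation:
Step 1: prey: 8+2-0=10; pred: 3+0-3=0
First extinction: pred at step 1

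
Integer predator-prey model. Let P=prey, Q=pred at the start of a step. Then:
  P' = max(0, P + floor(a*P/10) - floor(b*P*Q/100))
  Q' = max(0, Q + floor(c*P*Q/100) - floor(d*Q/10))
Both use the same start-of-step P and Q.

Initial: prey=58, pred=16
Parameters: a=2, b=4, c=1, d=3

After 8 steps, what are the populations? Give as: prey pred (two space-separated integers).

Step 1: prey: 58+11-37=32; pred: 16+9-4=21
Step 2: prey: 32+6-26=12; pred: 21+6-6=21
Step 3: prey: 12+2-10=4; pred: 21+2-6=17
Step 4: prey: 4+0-2=2; pred: 17+0-5=12
Step 5: prey: 2+0-0=2; pred: 12+0-3=9
Step 6: prey: 2+0-0=2; pred: 9+0-2=7
Step 7: prey: 2+0-0=2; pred: 7+0-2=5
Step 8: prey: 2+0-0=2; pred: 5+0-1=4

Answer: 2 4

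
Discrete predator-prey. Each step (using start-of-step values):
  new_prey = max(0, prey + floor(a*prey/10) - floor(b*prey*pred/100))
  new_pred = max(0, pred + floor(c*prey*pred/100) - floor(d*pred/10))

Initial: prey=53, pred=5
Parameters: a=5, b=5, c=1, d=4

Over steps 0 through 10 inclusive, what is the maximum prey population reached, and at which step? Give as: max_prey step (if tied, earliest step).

Step 1: prey: 53+26-13=66; pred: 5+2-2=5
Step 2: prey: 66+33-16=83; pred: 5+3-2=6
Step 3: prey: 83+41-24=100; pred: 6+4-2=8
Step 4: prey: 100+50-40=110; pred: 8+8-3=13
Step 5: prey: 110+55-71=94; pred: 13+14-5=22
Step 6: prey: 94+47-103=38; pred: 22+20-8=34
Step 7: prey: 38+19-64=0; pred: 34+12-13=33
Step 8: prey: 0+0-0=0; pred: 33+0-13=20
Step 9: prey: 0+0-0=0; pred: 20+0-8=12
Step 10: prey: 0+0-0=0; pred: 12+0-4=8
Max prey = 110 at step 4

Answer: 110 4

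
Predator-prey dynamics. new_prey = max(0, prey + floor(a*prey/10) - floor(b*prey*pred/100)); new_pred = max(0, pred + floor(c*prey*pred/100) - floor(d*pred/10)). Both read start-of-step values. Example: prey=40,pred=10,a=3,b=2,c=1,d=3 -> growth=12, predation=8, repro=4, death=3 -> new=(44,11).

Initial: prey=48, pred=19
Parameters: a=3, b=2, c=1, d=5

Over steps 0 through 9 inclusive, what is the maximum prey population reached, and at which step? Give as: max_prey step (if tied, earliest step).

Answer: 56 9

Derivation:
Step 1: prey: 48+14-18=44; pred: 19+9-9=19
Step 2: prey: 44+13-16=41; pred: 19+8-9=18
Step 3: prey: 41+12-14=39; pred: 18+7-9=16
Step 4: prey: 39+11-12=38; pred: 16+6-8=14
Step 5: prey: 38+11-10=39; pred: 14+5-7=12
Step 6: prey: 39+11-9=41; pred: 12+4-6=10
Step 7: prey: 41+12-8=45; pred: 10+4-5=9
Step 8: prey: 45+13-8=50; pred: 9+4-4=9
Step 9: prey: 50+15-9=56; pred: 9+4-4=9
Max prey = 56 at step 9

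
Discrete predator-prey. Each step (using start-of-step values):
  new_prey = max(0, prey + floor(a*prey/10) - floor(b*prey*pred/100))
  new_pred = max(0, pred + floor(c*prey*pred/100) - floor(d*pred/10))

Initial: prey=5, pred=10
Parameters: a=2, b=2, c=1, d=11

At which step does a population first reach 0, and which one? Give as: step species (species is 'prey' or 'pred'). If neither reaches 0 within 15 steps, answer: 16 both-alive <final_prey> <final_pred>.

Step 1: prey: 5+1-1=5; pred: 10+0-11=0
First extinction: pred at step 1

Answer: 1 pred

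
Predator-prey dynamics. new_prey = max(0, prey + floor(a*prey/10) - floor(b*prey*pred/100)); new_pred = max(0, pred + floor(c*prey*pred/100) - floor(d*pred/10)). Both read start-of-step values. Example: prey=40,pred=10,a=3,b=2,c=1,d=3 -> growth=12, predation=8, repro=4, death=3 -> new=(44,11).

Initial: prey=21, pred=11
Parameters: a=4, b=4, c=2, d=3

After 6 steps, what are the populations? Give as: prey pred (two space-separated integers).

Step 1: prey: 21+8-9=20; pred: 11+4-3=12
Step 2: prey: 20+8-9=19; pred: 12+4-3=13
Step 3: prey: 19+7-9=17; pred: 13+4-3=14
Step 4: prey: 17+6-9=14; pred: 14+4-4=14
Step 5: prey: 14+5-7=12; pred: 14+3-4=13
Step 6: prey: 12+4-6=10; pred: 13+3-3=13

Answer: 10 13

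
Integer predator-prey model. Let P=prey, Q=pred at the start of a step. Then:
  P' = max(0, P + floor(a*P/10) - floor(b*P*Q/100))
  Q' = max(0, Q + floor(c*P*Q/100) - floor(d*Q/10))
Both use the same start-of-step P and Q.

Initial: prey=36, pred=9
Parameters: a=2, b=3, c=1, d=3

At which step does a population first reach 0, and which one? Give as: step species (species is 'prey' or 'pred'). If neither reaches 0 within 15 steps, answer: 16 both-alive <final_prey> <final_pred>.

Answer: 16 both-alive 23 6

Derivation:
Step 1: prey: 36+7-9=34; pred: 9+3-2=10
Step 2: prey: 34+6-10=30; pred: 10+3-3=10
Step 3: prey: 30+6-9=27; pred: 10+3-3=10
Step 4: prey: 27+5-8=24; pred: 10+2-3=9
Step 5: prey: 24+4-6=22; pred: 9+2-2=9
Step 6: prey: 22+4-5=21; pred: 9+1-2=8
Step 7: prey: 21+4-5=20; pred: 8+1-2=7
Step 8: prey: 20+4-4=20; pred: 7+1-2=6
Step 9: prey: 20+4-3=21; pred: 6+1-1=6
Step 10: prey: 21+4-3=22; pred: 6+1-1=6
Step 11: prey: 22+4-3=23; pred: 6+1-1=6
Step 12: prey: 23+4-4=23; pred: 6+1-1=6
Steps 13-15: state stable at prey=23, pred=6 (no change)
No extinction within 15 steps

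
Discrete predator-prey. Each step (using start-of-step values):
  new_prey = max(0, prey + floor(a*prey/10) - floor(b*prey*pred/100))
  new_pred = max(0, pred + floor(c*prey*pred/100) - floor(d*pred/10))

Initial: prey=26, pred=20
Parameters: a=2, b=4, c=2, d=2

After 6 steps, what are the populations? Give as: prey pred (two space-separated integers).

Answer: 0 12

Derivation:
Step 1: prey: 26+5-20=11; pred: 20+10-4=26
Step 2: prey: 11+2-11=2; pred: 26+5-5=26
Step 3: prey: 2+0-2=0; pred: 26+1-5=22
Step 4: prey: 0+0-0=0; pred: 22+0-4=18
Step 5: prey: 0+0-0=0; pred: 18+0-3=15
Step 6: prey: 0+0-0=0; pred: 15+0-3=12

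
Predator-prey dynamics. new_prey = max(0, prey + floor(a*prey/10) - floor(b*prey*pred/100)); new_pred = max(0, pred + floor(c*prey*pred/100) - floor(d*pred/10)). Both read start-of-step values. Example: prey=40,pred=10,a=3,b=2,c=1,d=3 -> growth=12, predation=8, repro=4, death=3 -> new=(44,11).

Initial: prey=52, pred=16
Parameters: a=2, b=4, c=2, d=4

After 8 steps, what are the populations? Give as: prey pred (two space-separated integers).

Step 1: prey: 52+10-33=29; pred: 16+16-6=26
Step 2: prey: 29+5-30=4; pred: 26+15-10=31
Step 3: prey: 4+0-4=0; pred: 31+2-12=21
Step 4: prey: 0+0-0=0; pred: 21+0-8=13
Step 5: prey: 0+0-0=0; pred: 13+0-5=8
Step 6: prey: 0+0-0=0; pred: 8+0-3=5
Step 7: prey: 0+0-0=0; pred: 5+0-2=3
Step 8: prey: 0+0-0=0; pred: 3+0-1=2

Answer: 0 2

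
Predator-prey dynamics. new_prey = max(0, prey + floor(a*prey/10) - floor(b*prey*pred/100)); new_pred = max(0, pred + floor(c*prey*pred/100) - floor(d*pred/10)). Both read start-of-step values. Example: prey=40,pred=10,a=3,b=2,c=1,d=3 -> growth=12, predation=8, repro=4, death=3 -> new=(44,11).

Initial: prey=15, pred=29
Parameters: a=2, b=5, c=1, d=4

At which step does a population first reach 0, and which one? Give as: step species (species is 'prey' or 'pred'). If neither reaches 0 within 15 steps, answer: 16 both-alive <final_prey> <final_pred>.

Step 1: prey: 15+3-21=0; pred: 29+4-11=22
First extinction: prey at step 1

Answer: 1 prey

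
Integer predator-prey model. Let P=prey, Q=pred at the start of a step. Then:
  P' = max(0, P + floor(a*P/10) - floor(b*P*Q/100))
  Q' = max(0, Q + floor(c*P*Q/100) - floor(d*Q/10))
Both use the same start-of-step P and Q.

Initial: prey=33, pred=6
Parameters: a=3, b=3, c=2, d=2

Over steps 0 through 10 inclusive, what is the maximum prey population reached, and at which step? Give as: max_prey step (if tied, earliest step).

Answer: 40 2

Derivation:
Step 1: prey: 33+9-5=37; pred: 6+3-1=8
Step 2: prey: 37+11-8=40; pred: 8+5-1=12
Step 3: prey: 40+12-14=38; pred: 12+9-2=19
Step 4: prey: 38+11-21=28; pred: 19+14-3=30
Step 5: prey: 28+8-25=11; pred: 30+16-6=40
Step 6: prey: 11+3-13=1; pred: 40+8-8=40
Step 7: prey: 1+0-1=0; pred: 40+0-8=32
Step 8: prey: 0+0-0=0; pred: 32+0-6=26
Step 9: prey: 0+0-0=0; pred: 26+0-5=21
Step 10: prey: 0+0-0=0; pred: 21+0-4=17
Max prey = 40 at step 2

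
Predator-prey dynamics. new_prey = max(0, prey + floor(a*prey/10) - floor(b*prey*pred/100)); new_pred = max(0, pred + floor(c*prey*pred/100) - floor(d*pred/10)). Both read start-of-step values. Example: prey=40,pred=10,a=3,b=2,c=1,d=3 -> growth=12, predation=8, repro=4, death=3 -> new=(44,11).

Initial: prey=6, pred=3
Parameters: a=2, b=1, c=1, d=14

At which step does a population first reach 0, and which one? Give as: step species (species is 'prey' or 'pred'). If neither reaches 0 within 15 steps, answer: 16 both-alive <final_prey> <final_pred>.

Step 1: prey: 6+1-0=7; pred: 3+0-4=0
First extinction: pred at step 1

Answer: 1 pred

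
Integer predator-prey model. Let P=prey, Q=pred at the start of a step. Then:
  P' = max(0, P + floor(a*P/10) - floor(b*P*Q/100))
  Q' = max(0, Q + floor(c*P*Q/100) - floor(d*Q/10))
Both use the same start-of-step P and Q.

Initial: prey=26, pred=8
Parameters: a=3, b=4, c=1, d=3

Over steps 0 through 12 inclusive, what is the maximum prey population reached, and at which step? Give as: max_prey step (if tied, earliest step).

Step 1: prey: 26+7-8=25; pred: 8+2-2=8
Step 2: prey: 25+7-8=24; pred: 8+2-2=8
Step 3: prey: 24+7-7=24; pred: 8+1-2=7
Step 4: prey: 24+7-6=25; pred: 7+1-2=6
Step 5: prey: 25+7-6=26; pred: 6+1-1=6
Step 6: prey: 26+7-6=27; pred: 6+1-1=6
Step 7: prey: 27+8-6=29; pred: 6+1-1=6
Step 8: prey: 29+8-6=31; pred: 6+1-1=6
Step 9: prey: 31+9-7=33; pred: 6+1-1=6
Step 10: prey: 33+9-7=35; pred: 6+1-1=6
Step 11: prey: 35+10-8=37; pred: 6+2-1=7
Step 12: prey: 37+11-10=38; pred: 7+2-2=7
Max prey = 38 at step 12

Answer: 38 12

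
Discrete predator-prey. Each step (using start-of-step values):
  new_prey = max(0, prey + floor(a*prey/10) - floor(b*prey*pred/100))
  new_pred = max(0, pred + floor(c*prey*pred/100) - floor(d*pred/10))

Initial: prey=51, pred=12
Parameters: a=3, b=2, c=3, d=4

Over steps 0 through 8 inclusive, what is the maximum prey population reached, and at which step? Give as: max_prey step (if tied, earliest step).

Answer: 54 1

Derivation:
Step 1: prey: 51+15-12=54; pred: 12+18-4=26
Step 2: prey: 54+16-28=42; pred: 26+42-10=58
Step 3: prey: 42+12-48=6; pred: 58+73-23=108
Step 4: prey: 6+1-12=0; pred: 108+19-43=84
Step 5: prey: 0+0-0=0; pred: 84+0-33=51
Step 6: prey: 0+0-0=0; pred: 51+0-20=31
Step 7: prey: 0+0-0=0; pred: 31+0-12=19
Step 8: prey: 0+0-0=0; pred: 19+0-7=12
Max prey = 54 at step 1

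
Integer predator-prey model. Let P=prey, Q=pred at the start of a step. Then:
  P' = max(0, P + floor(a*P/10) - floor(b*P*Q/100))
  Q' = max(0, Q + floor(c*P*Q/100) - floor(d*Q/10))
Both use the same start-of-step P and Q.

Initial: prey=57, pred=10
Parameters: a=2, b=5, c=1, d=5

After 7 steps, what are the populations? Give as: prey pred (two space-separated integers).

Step 1: prey: 57+11-28=40; pred: 10+5-5=10
Step 2: prey: 40+8-20=28; pred: 10+4-5=9
Step 3: prey: 28+5-12=21; pred: 9+2-4=7
Step 4: prey: 21+4-7=18; pred: 7+1-3=5
Step 5: prey: 18+3-4=17; pred: 5+0-2=3
Step 6: prey: 17+3-2=18; pred: 3+0-1=2
Step 7: prey: 18+3-1=20; pred: 2+0-1=1

Answer: 20 1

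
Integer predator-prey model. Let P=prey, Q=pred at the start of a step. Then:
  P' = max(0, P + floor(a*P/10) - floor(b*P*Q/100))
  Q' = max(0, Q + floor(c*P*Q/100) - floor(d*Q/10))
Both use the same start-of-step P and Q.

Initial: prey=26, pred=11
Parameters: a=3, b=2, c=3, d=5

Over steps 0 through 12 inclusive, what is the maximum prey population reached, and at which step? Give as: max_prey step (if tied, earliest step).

Step 1: prey: 26+7-5=28; pred: 11+8-5=14
Step 2: prey: 28+8-7=29; pred: 14+11-7=18
Step 3: prey: 29+8-10=27; pred: 18+15-9=24
Step 4: prey: 27+8-12=23; pred: 24+19-12=31
Step 5: prey: 23+6-14=15; pred: 31+21-15=37
Step 6: prey: 15+4-11=8; pred: 37+16-18=35
Step 7: prey: 8+2-5=5; pred: 35+8-17=26
Step 8: prey: 5+1-2=4; pred: 26+3-13=16
Step 9: prey: 4+1-1=4; pred: 16+1-8=9
Step 10: prey: 4+1-0=5; pred: 9+1-4=6
Step 11: prey: 5+1-0=6; pred: 6+0-3=3
Step 12: prey: 6+1-0=7; pred: 3+0-1=2
Max prey = 29 at step 2

Answer: 29 2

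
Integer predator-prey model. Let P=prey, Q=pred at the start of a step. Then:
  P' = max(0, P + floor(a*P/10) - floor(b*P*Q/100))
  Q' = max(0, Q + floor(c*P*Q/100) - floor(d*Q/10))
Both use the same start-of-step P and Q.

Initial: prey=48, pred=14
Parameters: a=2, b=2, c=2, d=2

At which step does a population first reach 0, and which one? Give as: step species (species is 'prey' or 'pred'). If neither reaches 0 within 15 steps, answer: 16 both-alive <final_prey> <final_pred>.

Step 1: prey: 48+9-13=44; pred: 14+13-2=25
Step 2: prey: 44+8-22=30; pred: 25+22-5=42
Step 3: prey: 30+6-25=11; pred: 42+25-8=59
Step 4: prey: 11+2-12=1; pred: 59+12-11=60
Step 5: prey: 1+0-1=0; pred: 60+1-12=49
First extinction: prey at step 5

Answer: 5 prey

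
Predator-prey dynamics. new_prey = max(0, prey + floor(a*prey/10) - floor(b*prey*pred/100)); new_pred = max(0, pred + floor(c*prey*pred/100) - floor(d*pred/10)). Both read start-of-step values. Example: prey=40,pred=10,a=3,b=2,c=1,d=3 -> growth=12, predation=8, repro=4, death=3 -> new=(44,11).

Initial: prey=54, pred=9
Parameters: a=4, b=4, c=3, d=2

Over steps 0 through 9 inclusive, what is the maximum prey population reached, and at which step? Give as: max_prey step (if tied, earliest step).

Step 1: prey: 54+21-19=56; pred: 9+14-1=22
Step 2: prey: 56+22-49=29; pred: 22+36-4=54
Step 3: prey: 29+11-62=0; pred: 54+46-10=90
Step 4: prey: 0+0-0=0; pred: 90+0-18=72
Step 5: prey: 0+0-0=0; pred: 72+0-14=58
Step 6: prey: 0+0-0=0; pred: 58+0-11=47
Step 7: prey: 0+0-0=0; pred: 47+0-9=38
Step 8: prey: 0+0-0=0; pred: 38+0-7=31
Step 9: prey: 0+0-0=0; pred: 31+0-6=25
Max prey = 56 at step 1

Answer: 56 1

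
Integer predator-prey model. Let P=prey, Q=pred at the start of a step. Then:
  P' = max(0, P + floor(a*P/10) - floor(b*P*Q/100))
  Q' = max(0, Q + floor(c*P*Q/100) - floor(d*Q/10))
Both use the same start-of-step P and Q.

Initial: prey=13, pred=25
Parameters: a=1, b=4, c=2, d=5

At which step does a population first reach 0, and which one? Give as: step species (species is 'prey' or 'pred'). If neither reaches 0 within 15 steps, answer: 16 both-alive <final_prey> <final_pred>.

Step 1: prey: 13+1-13=1; pred: 25+6-12=19
Step 2: prey: 1+0-0=1; pred: 19+0-9=10
Step 3: prey: 1+0-0=1; pred: 10+0-5=5
Step 4: prey: 1+0-0=1; pred: 5+0-2=3
Step 5: prey: 1+0-0=1; pred: 3+0-1=2
Step 6: prey: 1+0-0=1; pred: 2+0-1=1
Step 7: prey: 1+0-0=1; pred: 1+0-0=1
Steps 8-15: state stable at prey=1, pred=1 (no change)
No extinction within 15 steps

Answer: 16 both-alive 1 1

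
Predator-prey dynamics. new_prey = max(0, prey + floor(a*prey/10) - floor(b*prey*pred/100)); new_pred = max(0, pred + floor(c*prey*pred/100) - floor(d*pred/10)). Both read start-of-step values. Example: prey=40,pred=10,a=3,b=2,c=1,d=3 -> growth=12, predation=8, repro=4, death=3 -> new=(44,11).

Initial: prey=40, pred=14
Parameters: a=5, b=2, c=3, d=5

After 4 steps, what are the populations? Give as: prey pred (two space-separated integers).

Step 1: prey: 40+20-11=49; pred: 14+16-7=23
Step 2: prey: 49+24-22=51; pred: 23+33-11=45
Step 3: prey: 51+25-45=31; pred: 45+68-22=91
Step 4: prey: 31+15-56=0; pred: 91+84-45=130

Answer: 0 130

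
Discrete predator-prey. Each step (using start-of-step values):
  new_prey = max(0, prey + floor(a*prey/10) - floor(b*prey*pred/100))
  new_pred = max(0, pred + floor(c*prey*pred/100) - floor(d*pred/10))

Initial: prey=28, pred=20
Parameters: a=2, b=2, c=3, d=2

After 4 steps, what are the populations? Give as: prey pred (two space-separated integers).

Answer: 0 48

Derivation:
Step 1: prey: 28+5-11=22; pred: 20+16-4=32
Step 2: prey: 22+4-14=12; pred: 32+21-6=47
Step 3: prey: 12+2-11=3; pred: 47+16-9=54
Step 4: prey: 3+0-3=0; pred: 54+4-10=48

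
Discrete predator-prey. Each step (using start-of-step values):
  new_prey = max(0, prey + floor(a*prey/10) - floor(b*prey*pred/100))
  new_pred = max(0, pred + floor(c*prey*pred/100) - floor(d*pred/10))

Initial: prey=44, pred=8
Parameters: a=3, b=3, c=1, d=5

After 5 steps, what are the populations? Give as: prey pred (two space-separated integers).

Step 1: prey: 44+13-10=47; pred: 8+3-4=7
Step 2: prey: 47+14-9=52; pred: 7+3-3=7
Step 3: prey: 52+15-10=57; pred: 7+3-3=7
Step 4: prey: 57+17-11=63; pred: 7+3-3=7
Step 5: prey: 63+18-13=68; pred: 7+4-3=8

Answer: 68 8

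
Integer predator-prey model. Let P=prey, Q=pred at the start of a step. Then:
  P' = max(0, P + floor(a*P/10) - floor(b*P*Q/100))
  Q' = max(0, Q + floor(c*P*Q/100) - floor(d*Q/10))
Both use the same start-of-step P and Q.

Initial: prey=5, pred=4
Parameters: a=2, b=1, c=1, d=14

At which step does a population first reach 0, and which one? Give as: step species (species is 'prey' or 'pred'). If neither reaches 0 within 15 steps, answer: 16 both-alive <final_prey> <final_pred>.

Step 1: prey: 5+1-0=6; pred: 4+0-5=0
First extinction: pred at step 1

Answer: 1 pred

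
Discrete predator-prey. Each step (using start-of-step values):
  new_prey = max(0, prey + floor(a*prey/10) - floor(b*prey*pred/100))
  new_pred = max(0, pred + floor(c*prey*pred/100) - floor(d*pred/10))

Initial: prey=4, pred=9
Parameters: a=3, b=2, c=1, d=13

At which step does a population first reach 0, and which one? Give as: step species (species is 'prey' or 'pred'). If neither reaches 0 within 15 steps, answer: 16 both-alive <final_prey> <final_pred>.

Step 1: prey: 4+1-0=5; pred: 9+0-11=0
First extinction: pred at step 1

Answer: 1 pred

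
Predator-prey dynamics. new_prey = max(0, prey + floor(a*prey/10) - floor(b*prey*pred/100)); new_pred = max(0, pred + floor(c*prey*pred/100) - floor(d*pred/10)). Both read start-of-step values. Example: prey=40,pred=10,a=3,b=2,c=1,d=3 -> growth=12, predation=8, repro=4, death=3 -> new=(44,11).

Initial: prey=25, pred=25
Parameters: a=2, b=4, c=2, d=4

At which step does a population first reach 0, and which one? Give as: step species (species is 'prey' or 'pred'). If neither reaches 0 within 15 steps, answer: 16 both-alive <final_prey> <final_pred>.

Step 1: prey: 25+5-25=5; pred: 25+12-10=27
Step 2: prey: 5+1-5=1; pred: 27+2-10=19
Step 3: prey: 1+0-0=1; pred: 19+0-7=12
Step 4: prey: 1+0-0=1; pred: 12+0-4=8
Step 5: prey: 1+0-0=1; pred: 8+0-3=5
Step 6: prey: 1+0-0=1; pred: 5+0-2=3
Step 7: prey: 1+0-0=1; pred: 3+0-1=2
Step 8: prey: 1+0-0=1; pred: 2+0-0=2
Steps 9-15: state stable at prey=1, pred=2 (no change)
No extinction within 15 steps

Answer: 16 both-alive 1 2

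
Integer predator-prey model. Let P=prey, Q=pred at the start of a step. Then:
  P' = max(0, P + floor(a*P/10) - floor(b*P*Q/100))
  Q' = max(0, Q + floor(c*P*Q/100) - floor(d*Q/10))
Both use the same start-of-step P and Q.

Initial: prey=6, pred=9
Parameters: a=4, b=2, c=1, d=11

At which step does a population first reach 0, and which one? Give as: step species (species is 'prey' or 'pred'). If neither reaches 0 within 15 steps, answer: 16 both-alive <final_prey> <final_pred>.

Step 1: prey: 6+2-1=7; pred: 9+0-9=0
First extinction: pred at step 1

Answer: 1 pred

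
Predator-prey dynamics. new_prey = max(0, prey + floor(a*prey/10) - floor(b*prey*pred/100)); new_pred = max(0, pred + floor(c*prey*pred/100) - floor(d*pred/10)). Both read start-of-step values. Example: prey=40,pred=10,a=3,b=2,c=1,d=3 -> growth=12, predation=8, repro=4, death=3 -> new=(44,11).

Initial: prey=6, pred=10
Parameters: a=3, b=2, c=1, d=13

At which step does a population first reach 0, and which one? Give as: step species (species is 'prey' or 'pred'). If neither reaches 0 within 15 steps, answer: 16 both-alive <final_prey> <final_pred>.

Answer: 1 pred

Derivation:
Step 1: prey: 6+1-1=6; pred: 10+0-13=0
First extinction: pred at step 1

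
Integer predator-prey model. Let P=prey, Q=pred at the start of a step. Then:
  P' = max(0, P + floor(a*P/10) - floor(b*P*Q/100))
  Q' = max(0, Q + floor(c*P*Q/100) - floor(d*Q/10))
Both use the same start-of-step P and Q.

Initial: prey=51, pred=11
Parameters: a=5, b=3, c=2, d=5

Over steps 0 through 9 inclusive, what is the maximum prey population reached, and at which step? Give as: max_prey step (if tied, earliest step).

Step 1: prey: 51+25-16=60; pred: 11+11-5=17
Step 2: prey: 60+30-30=60; pred: 17+20-8=29
Step 3: prey: 60+30-52=38; pred: 29+34-14=49
Step 4: prey: 38+19-55=2; pred: 49+37-24=62
Step 5: prey: 2+1-3=0; pred: 62+2-31=33
Step 6: prey: 0+0-0=0; pred: 33+0-16=17
Step 7: prey: 0+0-0=0; pred: 17+0-8=9
Step 8: prey: 0+0-0=0; pred: 9+0-4=5
Step 9: prey: 0+0-0=0; pred: 5+0-2=3
Max prey = 60 at step 1

Answer: 60 1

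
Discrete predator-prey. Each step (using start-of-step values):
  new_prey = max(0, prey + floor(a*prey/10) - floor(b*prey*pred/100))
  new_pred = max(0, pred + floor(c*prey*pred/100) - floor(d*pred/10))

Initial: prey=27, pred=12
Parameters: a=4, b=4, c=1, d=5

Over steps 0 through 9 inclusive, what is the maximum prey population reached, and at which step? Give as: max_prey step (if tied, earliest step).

Step 1: prey: 27+10-12=25; pred: 12+3-6=9
Step 2: prey: 25+10-9=26; pred: 9+2-4=7
Step 3: prey: 26+10-7=29; pred: 7+1-3=5
Step 4: prey: 29+11-5=35; pred: 5+1-2=4
Step 5: prey: 35+14-5=44; pred: 4+1-2=3
Step 6: prey: 44+17-5=56; pred: 3+1-1=3
Step 7: prey: 56+22-6=72; pred: 3+1-1=3
Step 8: prey: 72+28-8=92; pred: 3+2-1=4
Step 9: prey: 92+36-14=114; pred: 4+3-2=5
Max prey = 114 at step 9

Answer: 114 9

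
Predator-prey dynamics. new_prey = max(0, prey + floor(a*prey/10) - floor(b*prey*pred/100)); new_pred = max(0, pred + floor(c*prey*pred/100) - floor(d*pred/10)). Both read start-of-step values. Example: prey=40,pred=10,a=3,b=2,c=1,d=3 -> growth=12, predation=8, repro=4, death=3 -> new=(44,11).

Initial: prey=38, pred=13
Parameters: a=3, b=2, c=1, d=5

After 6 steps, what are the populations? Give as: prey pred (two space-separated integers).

Answer: 69 10

Derivation:
Step 1: prey: 38+11-9=40; pred: 13+4-6=11
Step 2: prey: 40+12-8=44; pred: 11+4-5=10
Step 3: prey: 44+13-8=49; pred: 10+4-5=9
Step 4: prey: 49+14-8=55; pred: 9+4-4=9
Step 5: prey: 55+16-9=62; pred: 9+4-4=9
Step 6: prey: 62+18-11=69; pred: 9+5-4=10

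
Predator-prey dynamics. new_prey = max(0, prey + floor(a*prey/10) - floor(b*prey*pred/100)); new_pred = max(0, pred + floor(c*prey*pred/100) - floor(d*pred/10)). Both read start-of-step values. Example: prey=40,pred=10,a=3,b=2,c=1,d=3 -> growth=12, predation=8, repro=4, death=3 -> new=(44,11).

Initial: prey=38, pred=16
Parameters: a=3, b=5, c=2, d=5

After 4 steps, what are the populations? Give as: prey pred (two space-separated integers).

Answer: 1 5

Derivation:
Step 1: prey: 38+11-30=19; pred: 16+12-8=20
Step 2: prey: 19+5-19=5; pred: 20+7-10=17
Step 3: prey: 5+1-4=2; pred: 17+1-8=10
Step 4: prey: 2+0-1=1; pred: 10+0-5=5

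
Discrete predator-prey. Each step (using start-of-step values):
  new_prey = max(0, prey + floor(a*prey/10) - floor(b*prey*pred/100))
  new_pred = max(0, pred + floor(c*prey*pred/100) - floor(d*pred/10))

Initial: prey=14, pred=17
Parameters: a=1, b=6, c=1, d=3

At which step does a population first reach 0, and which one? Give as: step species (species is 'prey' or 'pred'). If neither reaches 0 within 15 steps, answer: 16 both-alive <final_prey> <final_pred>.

Answer: 16 both-alive 1 3

Derivation:
Step 1: prey: 14+1-14=1; pred: 17+2-5=14
Step 2: prey: 1+0-0=1; pred: 14+0-4=10
Step 3: prey: 1+0-0=1; pred: 10+0-3=7
Step 4: prey: 1+0-0=1; pred: 7+0-2=5
Step 5: prey: 1+0-0=1; pred: 5+0-1=4
Step 6: prey: 1+0-0=1; pred: 4+0-1=3
Step 7: prey: 1+0-0=1; pred: 3+0-0=3
Steps 8-15: state stable at prey=1, pred=3 (no change)
No extinction within 15 steps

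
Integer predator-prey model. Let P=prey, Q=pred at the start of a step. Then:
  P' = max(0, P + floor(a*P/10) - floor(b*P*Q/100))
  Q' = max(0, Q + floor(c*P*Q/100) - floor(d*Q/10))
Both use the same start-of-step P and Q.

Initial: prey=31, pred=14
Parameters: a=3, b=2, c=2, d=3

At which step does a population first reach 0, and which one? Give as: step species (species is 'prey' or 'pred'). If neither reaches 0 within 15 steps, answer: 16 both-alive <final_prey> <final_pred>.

Answer: 16 both-alive 2 3

Derivation:
Step 1: prey: 31+9-8=32; pred: 14+8-4=18
Step 2: prey: 32+9-11=30; pred: 18+11-5=24
Step 3: prey: 30+9-14=25; pred: 24+14-7=31
Step 4: prey: 25+7-15=17; pred: 31+15-9=37
Step 5: prey: 17+5-12=10; pred: 37+12-11=38
Step 6: prey: 10+3-7=6; pred: 38+7-11=34
Step 7: prey: 6+1-4=3; pred: 34+4-10=28
Step 8: prey: 3+0-1=2; pred: 28+1-8=21
Step 9: prey: 2+0-0=2; pred: 21+0-6=15
Step 10: prey: 2+0-0=2; pred: 15+0-4=11
Step 11: prey: 2+0-0=2; pred: 11+0-3=8
Step 12: prey: 2+0-0=2; pred: 8+0-2=6
Step 13: prey: 2+0-0=2; pred: 6+0-1=5
Step 14: prey: 2+0-0=2; pred: 5+0-1=4
Step 15: prey: 2+0-0=2; pred: 4+0-1=3
No extinction within 15 steps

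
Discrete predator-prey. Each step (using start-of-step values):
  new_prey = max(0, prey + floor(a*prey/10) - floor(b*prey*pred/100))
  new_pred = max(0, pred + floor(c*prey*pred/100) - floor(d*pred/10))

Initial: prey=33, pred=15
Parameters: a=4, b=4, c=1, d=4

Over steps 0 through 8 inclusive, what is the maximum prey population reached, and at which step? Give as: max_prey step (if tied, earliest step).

Step 1: prey: 33+13-19=27; pred: 15+4-6=13
Step 2: prey: 27+10-14=23; pred: 13+3-5=11
Step 3: prey: 23+9-10=22; pred: 11+2-4=9
Step 4: prey: 22+8-7=23; pred: 9+1-3=7
Step 5: prey: 23+9-6=26; pred: 7+1-2=6
Step 6: prey: 26+10-6=30; pred: 6+1-2=5
Step 7: prey: 30+12-6=36; pred: 5+1-2=4
Step 8: prey: 36+14-5=45; pred: 4+1-1=4
Max prey = 45 at step 8

Answer: 45 8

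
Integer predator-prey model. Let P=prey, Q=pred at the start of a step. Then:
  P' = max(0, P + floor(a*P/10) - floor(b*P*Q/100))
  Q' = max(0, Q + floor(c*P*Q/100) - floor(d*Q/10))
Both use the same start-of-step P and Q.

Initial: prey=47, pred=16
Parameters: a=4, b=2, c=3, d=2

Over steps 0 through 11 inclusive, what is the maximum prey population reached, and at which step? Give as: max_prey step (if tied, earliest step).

Answer: 50 1

Derivation:
Step 1: prey: 47+18-15=50; pred: 16+22-3=35
Step 2: prey: 50+20-35=35; pred: 35+52-7=80
Step 3: prey: 35+14-56=0; pred: 80+84-16=148
Step 4: prey: 0+0-0=0; pred: 148+0-29=119
Step 5: prey: 0+0-0=0; pred: 119+0-23=96
Step 6: prey: 0+0-0=0; pred: 96+0-19=77
Step 7: prey: 0+0-0=0; pred: 77+0-15=62
Step 8: prey: 0+0-0=0; pred: 62+0-12=50
Step 9: prey: 0+0-0=0; pred: 50+0-10=40
Step 10: prey: 0+0-0=0; pred: 40+0-8=32
Step 11: prey: 0+0-0=0; pred: 32+0-6=26
Max prey = 50 at step 1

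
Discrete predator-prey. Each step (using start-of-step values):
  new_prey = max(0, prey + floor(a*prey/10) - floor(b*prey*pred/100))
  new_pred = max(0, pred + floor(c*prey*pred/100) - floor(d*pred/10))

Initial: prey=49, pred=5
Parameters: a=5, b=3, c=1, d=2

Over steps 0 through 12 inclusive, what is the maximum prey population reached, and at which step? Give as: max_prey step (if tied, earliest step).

Answer: 120 4

Derivation:
Step 1: prey: 49+24-7=66; pred: 5+2-1=6
Step 2: prey: 66+33-11=88; pred: 6+3-1=8
Step 3: prey: 88+44-21=111; pred: 8+7-1=14
Step 4: prey: 111+55-46=120; pred: 14+15-2=27
Step 5: prey: 120+60-97=83; pred: 27+32-5=54
Step 6: prey: 83+41-134=0; pred: 54+44-10=88
Step 7: prey: 0+0-0=0; pred: 88+0-17=71
Step 8: prey: 0+0-0=0; pred: 71+0-14=57
Step 9: prey: 0+0-0=0; pred: 57+0-11=46
Step 10: prey: 0+0-0=0; pred: 46+0-9=37
Step 11: prey: 0+0-0=0; pred: 37+0-7=30
Step 12: prey: 0+0-0=0; pred: 30+0-6=24
Max prey = 120 at step 4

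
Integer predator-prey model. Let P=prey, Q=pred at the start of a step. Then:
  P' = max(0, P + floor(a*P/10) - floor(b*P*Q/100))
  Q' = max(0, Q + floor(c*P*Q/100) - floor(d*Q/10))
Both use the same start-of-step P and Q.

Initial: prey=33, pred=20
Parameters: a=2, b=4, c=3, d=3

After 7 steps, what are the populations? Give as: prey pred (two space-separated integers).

Step 1: prey: 33+6-26=13; pred: 20+19-6=33
Step 2: prey: 13+2-17=0; pred: 33+12-9=36
Step 3: prey: 0+0-0=0; pred: 36+0-10=26
Step 4: prey: 0+0-0=0; pred: 26+0-7=19
Step 5: prey: 0+0-0=0; pred: 19+0-5=14
Step 6: prey: 0+0-0=0; pred: 14+0-4=10
Step 7: prey: 0+0-0=0; pred: 10+0-3=7

Answer: 0 7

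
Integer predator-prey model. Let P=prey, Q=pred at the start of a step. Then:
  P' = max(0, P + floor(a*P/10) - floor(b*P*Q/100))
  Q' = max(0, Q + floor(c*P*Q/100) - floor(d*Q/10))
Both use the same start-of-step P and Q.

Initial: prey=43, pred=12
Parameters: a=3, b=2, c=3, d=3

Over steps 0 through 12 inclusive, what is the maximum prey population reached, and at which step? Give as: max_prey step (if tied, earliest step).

Step 1: prey: 43+12-10=45; pred: 12+15-3=24
Step 2: prey: 45+13-21=37; pred: 24+32-7=49
Step 3: prey: 37+11-36=12; pred: 49+54-14=89
Step 4: prey: 12+3-21=0; pred: 89+32-26=95
Step 5: prey: 0+0-0=0; pred: 95+0-28=67
Step 6: prey: 0+0-0=0; pred: 67+0-20=47
Step 7: prey: 0+0-0=0; pred: 47+0-14=33
Step 8: prey: 0+0-0=0; pred: 33+0-9=24
Step 9: prey: 0+0-0=0; pred: 24+0-7=17
Step 10: prey: 0+0-0=0; pred: 17+0-5=12
Step 11: prey: 0+0-0=0; pred: 12+0-3=9
Step 12: prey: 0+0-0=0; pred: 9+0-2=7
Max prey = 45 at step 1

Answer: 45 1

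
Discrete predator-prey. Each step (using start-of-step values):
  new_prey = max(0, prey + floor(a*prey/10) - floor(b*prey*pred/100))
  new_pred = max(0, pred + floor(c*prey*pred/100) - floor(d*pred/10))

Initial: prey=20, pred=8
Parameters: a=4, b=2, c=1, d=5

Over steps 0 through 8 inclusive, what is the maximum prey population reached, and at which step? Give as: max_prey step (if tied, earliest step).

Step 1: prey: 20+8-3=25; pred: 8+1-4=5
Step 2: prey: 25+10-2=33; pred: 5+1-2=4
Step 3: prey: 33+13-2=44; pred: 4+1-2=3
Step 4: prey: 44+17-2=59; pred: 3+1-1=3
Step 5: prey: 59+23-3=79; pred: 3+1-1=3
Step 6: prey: 79+31-4=106; pred: 3+2-1=4
Step 7: prey: 106+42-8=140; pred: 4+4-2=6
Step 8: prey: 140+56-16=180; pred: 6+8-3=11
Max prey = 180 at step 8

Answer: 180 8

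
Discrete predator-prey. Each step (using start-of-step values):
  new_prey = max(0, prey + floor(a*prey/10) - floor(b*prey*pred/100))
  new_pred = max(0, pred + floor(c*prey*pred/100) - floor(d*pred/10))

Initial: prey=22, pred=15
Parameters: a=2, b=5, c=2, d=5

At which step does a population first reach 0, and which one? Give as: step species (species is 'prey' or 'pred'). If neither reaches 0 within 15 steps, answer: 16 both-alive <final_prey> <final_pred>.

Step 1: prey: 22+4-16=10; pred: 15+6-7=14
Step 2: prey: 10+2-7=5; pred: 14+2-7=9
Step 3: prey: 5+1-2=4; pred: 9+0-4=5
Step 4: prey: 4+0-1=3; pred: 5+0-2=3
Step 5: prey: 3+0-0=3; pred: 3+0-1=2
Step 6: prey: 3+0-0=3; pred: 2+0-1=1
Step 7: prey: 3+0-0=3; pred: 1+0-0=1
Steps 8-15: state stable at prey=3, pred=1 (no change)
No extinction within 15 steps

Answer: 16 both-alive 3 1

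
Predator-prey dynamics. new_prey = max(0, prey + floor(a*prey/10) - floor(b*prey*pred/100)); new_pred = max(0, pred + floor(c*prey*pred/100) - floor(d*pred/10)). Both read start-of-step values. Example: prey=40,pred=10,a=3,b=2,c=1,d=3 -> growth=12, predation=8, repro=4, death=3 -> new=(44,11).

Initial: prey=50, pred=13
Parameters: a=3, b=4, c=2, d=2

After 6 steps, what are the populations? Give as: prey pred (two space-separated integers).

Step 1: prey: 50+15-26=39; pred: 13+13-2=24
Step 2: prey: 39+11-37=13; pred: 24+18-4=38
Step 3: prey: 13+3-19=0; pred: 38+9-7=40
Step 4: prey: 0+0-0=0; pred: 40+0-8=32
Step 5: prey: 0+0-0=0; pred: 32+0-6=26
Step 6: prey: 0+0-0=0; pred: 26+0-5=21

Answer: 0 21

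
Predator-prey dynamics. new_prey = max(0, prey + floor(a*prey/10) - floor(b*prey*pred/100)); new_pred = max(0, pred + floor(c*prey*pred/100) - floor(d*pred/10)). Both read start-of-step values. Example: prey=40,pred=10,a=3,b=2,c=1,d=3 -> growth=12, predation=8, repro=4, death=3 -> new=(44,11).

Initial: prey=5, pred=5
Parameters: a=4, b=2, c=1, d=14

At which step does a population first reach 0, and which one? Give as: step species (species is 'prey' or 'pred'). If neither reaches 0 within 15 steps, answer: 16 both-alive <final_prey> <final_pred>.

Answer: 1 pred

Derivation:
Step 1: prey: 5+2-0=7; pred: 5+0-7=0
First extinction: pred at step 1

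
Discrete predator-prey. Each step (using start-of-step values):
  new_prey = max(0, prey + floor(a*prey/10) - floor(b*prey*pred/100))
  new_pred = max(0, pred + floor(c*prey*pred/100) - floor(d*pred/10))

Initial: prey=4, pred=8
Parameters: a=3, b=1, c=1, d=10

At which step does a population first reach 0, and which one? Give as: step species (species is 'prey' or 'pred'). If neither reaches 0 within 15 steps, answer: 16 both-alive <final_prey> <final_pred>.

Step 1: prey: 4+1-0=5; pred: 8+0-8=0
First extinction: pred at step 1

Answer: 1 pred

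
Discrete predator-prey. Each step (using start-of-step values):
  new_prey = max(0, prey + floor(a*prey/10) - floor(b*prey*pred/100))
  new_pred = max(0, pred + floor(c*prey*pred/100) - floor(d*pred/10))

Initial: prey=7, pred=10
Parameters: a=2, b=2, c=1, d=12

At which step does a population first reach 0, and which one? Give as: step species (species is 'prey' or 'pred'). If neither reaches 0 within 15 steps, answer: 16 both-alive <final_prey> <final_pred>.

Step 1: prey: 7+1-1=7; pred: 10+0-12=0
First extinction: pred at step 1

Answer: 1 pred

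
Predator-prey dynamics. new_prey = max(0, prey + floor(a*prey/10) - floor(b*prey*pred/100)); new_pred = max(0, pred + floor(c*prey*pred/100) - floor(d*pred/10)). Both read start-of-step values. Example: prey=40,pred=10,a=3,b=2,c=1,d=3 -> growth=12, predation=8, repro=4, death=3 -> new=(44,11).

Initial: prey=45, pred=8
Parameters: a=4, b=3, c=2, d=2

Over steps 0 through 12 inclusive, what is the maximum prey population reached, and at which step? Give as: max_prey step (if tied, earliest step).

Step 1: prey: 45+18-10=53; pred: 8+7-1=14
Step 2: prey: 53+21-22=52; pred: 14+14-2=26
Step 3: prey: 52+20-40=32; pred: 26+27-5=48
Step 4: prey: 32+12-46=0; pred: 48+30-9=69
Step 5: prey: 0+0-0=0; pred: 69+0-13=56
Step 6: prey: 0+0-0=0; pred: 56+0-11=45
Step 7: prey: 0+0-0=0; pred: 45+0-9=36
Step 8: prey: 0+0-0=0; pred: 36+0-7=29
Step 9: prey: 0+0-0=0; pred: 29+0-5=24
Step 10: prey: 0+0-0=0; pred: 24+0-4=20
Step 11: prey: 0+0-0=0; pred: 20+0-4=16
Step 12: prey: 0+0-0=0; pred: 16+0-3=13
Max prey = 53 at step 1

Answer: 53 1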